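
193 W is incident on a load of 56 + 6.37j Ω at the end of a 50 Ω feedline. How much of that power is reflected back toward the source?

P_reflected ≈ 1.31 W

|Γ| = |(6 + j6.37)/(106 + j6.37)| = 0.0824
|Γ|² = 0.00679
P_refl = |Γ|²·P_inc = 1.31 W, P_del = (1 − |Γ|²)·P_inc = 192 W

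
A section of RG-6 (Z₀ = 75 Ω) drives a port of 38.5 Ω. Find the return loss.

Γ = (38.5 − 75)/(38.5 + 75) = -0.322
RL = −20·log₁₀|Γ| = −20·log₁₀(0.322)

RL ≈ 9.85 dB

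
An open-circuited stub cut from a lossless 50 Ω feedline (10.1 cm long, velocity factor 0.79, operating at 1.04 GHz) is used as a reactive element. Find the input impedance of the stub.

Z_in ≈ +j134 Ω

λ = v/f = 0.79·c / 1.04 GHz = 0.228 m
βl = 2π·l/λ = 2π × 0.443 = 160°
tan(βl) = -0.373
For an open-circuited stub, Z_in = −jZ_0·cot(βl) = −jZ_0/tan(βl)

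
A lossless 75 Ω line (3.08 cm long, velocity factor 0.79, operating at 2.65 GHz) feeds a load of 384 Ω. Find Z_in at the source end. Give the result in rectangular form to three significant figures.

λ = v/f = 0.79·c / 2.65 GHz = 0.0894 m
βl = 2π·l/λ = 2π × 0.344 = 124°
tan(βl) = tan(124°) = -1.48
Z_in = Z_0·(Z_L + jZ_0·tanβl)/(Z_0 + jZ_L·tanβl)
     = 75·(384 − j111)/(75 − j570)

Z_in ≈ 20.9 + j47.8 Ω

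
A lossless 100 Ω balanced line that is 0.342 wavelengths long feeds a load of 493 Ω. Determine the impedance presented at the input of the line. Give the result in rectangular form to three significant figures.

Z_in ≈ 28.4 + j61.5 Ω

βl = 2π × 0.342 = 123°
tan(βl) = tan(123°) = -1.53
Z_in = Z_0·(Z_L + jZ_0·tanβl)/(Z_0 + jZ_L·tanβl)
     = 100·(493 − j153)/(100 − j756)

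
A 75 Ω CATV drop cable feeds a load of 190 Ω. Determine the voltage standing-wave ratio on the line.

Γ = (190 − 75)/(190 + 75) = 0.434
VSWR = (1 + 0.434)/(1 − 0.434)

VSWR ≈ 2.53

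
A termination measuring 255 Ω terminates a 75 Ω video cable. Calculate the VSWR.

VSWR ≈ 3.4

Γ = (255 − 75)/(255 + 75) = 0.545
VSWR = (1 + 0.545)/(1 − 0.545)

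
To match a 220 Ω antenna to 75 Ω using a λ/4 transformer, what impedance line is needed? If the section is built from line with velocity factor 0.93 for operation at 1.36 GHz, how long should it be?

Z_qwt = √(Z_0·R_L) = √(75 × 220) = √16500
λ = 0.93·c/f = 0.205 m, so l = λ/4 = 0.0513 m

Z_qwt ≈ 128 Ω; length ≈ 5.13 cm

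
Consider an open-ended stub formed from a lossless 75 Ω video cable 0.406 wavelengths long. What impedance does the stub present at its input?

Z_in ≈ +j112 Ω

βl = 2π × 0.406 = 146°
tan(βl) = -0.67
For an open-ended stub, Z_in = −jZ_0·cot(βl) = −jZ_0/tan(βl)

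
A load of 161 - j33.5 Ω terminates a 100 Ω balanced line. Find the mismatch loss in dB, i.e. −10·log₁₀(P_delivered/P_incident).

mismatch loss ≈ 0.315 dB

Γ = (61 − j33.5)/(261 − j33.5), |Γ| = 0.264
|Γ|² = 0.0699, so P_del/P_inc = 1 − |Γ|² = 0.93
ML = −10·log₁₀(1 − |Γ|²)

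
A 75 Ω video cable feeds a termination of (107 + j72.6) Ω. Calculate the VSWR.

VSWR ≈ 2.36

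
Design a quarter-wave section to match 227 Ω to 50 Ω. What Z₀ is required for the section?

Z_qwt ≈ 107 Ω

Z_qwt = √(Z_0·R_L) = √(50 × 227) = √11350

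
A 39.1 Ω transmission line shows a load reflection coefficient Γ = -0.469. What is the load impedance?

Z_L = Z_0·(1 + Γ)/(1 − Γ) = 39.1·(0.531)/(1.47)

Z_L ≈ 14.1 Ω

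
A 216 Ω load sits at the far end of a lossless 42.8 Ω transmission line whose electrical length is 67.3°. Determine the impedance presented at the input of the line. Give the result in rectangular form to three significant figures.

Z_in ≈ 9.9 − j17.1 Ω

tan(βl) = tan(67.3°) = 2.39
Z_in = Z_0·(Z_L + jZ_0·tanβl)/(Z_0 + jZ_L·tanβl)
     = 42.8·(216 + j102)/(42.8 + j516)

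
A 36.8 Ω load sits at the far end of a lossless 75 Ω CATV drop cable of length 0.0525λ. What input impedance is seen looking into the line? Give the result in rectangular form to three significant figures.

Z_in ≈ 40 + j19 Ω

βl = 2π × 0.0525 = 18.9°
tan(βl) = tan(18.9°) = 0.342
Z_in = Z_0·(Z_L + jZ_0·tanβl)/(Z_0 + jZ_L·tanβl)
     = 75·(36.8 + j25.7)/(75 + j12.6)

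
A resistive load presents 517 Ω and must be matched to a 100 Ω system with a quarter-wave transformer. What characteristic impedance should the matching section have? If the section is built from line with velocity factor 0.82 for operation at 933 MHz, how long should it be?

Z_qwt ≈ 227 Ω; length ≈ 6.59 cm

Z_qwt = √(Z_0·R_L) = √(100 × 517) = √51700
λ = 0.82·c/f = 0.264 m, so l = λ/4 = 0.0659 m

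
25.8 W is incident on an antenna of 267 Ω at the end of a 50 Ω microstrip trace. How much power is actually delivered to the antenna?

P_delivered ≈ 13.7 W

Γ = (267 − 50)/(267 + 50) = 0.685
|Γ|² = 0.469
P_refl = |Γ|²·P_inc = 12.1 W, P_del = (1 − |Γ|²)·P_inc = 13.7 W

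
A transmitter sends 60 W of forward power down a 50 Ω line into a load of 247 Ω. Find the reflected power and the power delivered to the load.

P_reflected ≈ 26.4 W; P_delivered ≈ 33.6 W

Γ = (247 − 50)/(247 + 50) = 0.663
|Γ|² = 0.44
P_refl = |Γ|²·P_inc = 26.4 W, P_del = (1 − |Γ|²)·P_inc = 33.6 W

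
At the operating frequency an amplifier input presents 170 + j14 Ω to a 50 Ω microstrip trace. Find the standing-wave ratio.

VSWR ≈ 3.43

Γ = (Z_L − Z_0)/(Z_L + Z_0) = (120 + j14)/(220 + j14)
|Γ| = 121/220 = 0.548
VSWR = (1 + |Γ|)/(1 − |Γ|) = 1.55/0.452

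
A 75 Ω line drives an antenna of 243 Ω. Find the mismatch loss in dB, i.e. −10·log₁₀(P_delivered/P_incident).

Γ = (243 − 75)/(243 + 75) = 0.528
|Γ|² = 0.279, so P_del/P_inc = 1 − |Γ|² = 0.721
ML = −10·log₁₀(1 − |Γ|²)

mismatch loss ≈ 1.42 dB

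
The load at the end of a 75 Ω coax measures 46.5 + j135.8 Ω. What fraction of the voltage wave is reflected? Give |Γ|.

|Γ| ≈ 0.761

Γ = (Z_L − Z_0)/(Z_L + Z_0) = (-28.5 + j135.8)/(121.5 + j135.8)
|Γ| = 139/182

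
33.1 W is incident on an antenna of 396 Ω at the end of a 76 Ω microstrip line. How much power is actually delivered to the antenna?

Γ = (396 − 76)/(396 + 76) = 0.678
|Γ|² = 0.46
P_refl = |Γ|²·P_inc = 15.2 W, P_del = (1 − |Γ|²)·P_inc = 17.9 W

P_delivered ≈ 17.9 W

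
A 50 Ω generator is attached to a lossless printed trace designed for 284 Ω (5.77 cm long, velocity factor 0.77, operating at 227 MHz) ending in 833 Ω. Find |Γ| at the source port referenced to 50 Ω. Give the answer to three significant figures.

|Γ| ≈ 0.874

λ = v/f = 0.77·c / 227 MHz = 1.02 m
βl = 2π·l/λ = 2π × 0.0567 = 20.4°
tan(βl) = 0.372
Z_in = Z_0·(Z_L + jZ_0·tanβl)/(Z_0 + jZ_L·tanβl) = 433 − j367 Ω
Γ_s = (Z_in − Z_s)/(Z_in + Z_s) = (383 − j367)/(483 − j367), |Γ_s| = 0.874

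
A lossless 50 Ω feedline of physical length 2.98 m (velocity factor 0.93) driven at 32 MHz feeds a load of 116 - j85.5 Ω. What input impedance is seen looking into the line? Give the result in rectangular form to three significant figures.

λ = v/f = 0.93·c / 32 MHz = 8.72 m
βl = 2π·l/λ = 2π × 0.342 = 123°
tan(βl) = tan(123°) = -1.54
Z_in = Z_0·(Z_L + jZ_0·tanβl)/(Z_0 + jZ_L·tanβl)
     = 50·(116 − j162)/(-81.4 − j178)

Z_in ≈ 25.4 + j44.1 Ω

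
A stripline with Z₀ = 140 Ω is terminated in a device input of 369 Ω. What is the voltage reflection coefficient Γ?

Γ = 0.45

Γ = (Z_L − Z_0)/(Z_L + Z_0) = (369 − 140)/(369 + 140) = 229/509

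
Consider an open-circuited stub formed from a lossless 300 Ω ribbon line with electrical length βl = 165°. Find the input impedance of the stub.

tan(βl) = -0.268
For an open-circuited stub, Z_in = −jZ_0·cot(βl) = −jZ_0/tan(βl)

Z_in ≈ +j1120 Ω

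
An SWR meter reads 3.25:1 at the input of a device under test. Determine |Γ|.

|Γ| ≈ 0.529

|Γ| = (S − 1)/(S + 1) = (3.25 − 1)/(3.25 + 1) = 2.25/4.25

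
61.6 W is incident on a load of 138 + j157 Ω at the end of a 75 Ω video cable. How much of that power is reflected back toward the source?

P_reflected ≈ 25.2 W

|Γ| = |(63 + j157)/(213 + j157)| = 0.639
|Γ|² = 0.409
P_refl = |Γ|²·P_inc = 25.2 W, P_del = (1 − |Γ|²)·P_inc = 36.4 W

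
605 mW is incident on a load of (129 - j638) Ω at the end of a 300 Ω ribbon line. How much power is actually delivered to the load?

|Γ| = |(-171 − j638)/(429 − j638)| = 0.859
|Γ|² = 0.738
P_refl = |Γ|²·P_inc = 447 mW, P_del = (1 − |Γ|²)·P_inc = 158 mW

P_delivered ≈ 158 mW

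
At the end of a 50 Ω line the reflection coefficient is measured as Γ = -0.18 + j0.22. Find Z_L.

Z_L = Z_0·(1 + Γ)/(1 − Γ) = 50·(0.82 + j0.22)/(1.18 − j0.22)

Z_L ≈ 31.9 + j15.3 Ω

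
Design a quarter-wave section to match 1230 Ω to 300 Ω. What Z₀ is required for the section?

Z_qwt ≈ 607 Ω

Z_qwt = √(Z_0·R_L) = √(300 × 1230) = √369000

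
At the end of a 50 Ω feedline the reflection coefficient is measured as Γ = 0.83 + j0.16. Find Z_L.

Z_L ≈ 262 + j294 Ω

Z_L = Z_0·(1 + Γ)/(1 − Γ) = 50·(1.83 + j0.16)/(0.17 − j0.16)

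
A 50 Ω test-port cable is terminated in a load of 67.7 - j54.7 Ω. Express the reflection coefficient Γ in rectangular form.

Γ ≈ 0.301 − j0.325

Γ = (Z_L − Z_0)/(Z_L + Z_0) = (17.7 − j54.7)/(117.7 − j54.7)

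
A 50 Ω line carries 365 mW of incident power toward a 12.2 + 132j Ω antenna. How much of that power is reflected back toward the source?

P_reflected ≈ 323 mW

|Γ| = |(-37.8 + j132)/(62.2 + j132)| = 0.941
|Γ|² = 0.885
P_refl = |Γ|²·P_inc = 323 mW, P_del = (1 − |Γ|²)·P_inc = 41.8 mW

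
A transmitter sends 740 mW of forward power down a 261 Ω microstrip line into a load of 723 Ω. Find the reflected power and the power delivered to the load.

P_reflected ≈ 163 mW; P_delivered ≈ 577 mW

Γ = (723 − 261)/(723 + 261) = 0.47
|Γ|² = 0.22
P_refl = |Γ|²·P_inc = 163 mW, P_del = (1 − |Γ|²)·P_inc = 577 mW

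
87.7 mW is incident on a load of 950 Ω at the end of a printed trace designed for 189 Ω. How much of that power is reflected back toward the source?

Γ = (950 − 189)/(950 + 189) = 0.668
|Γ|² = 0.446
P_refl = |Γ|²·P_inc = 39.1 mW, P_del = (1 − |Γ|²)·P_inc = 48.6 mW

P_reflected ≈ 39.1 mW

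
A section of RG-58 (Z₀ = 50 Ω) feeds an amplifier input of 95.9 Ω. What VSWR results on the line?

For a purely resistive load, VSWR = R_L/Z_0 or Z_0/R_L (whichever > 1) = 95.9/50

VSWR ≈ 1.92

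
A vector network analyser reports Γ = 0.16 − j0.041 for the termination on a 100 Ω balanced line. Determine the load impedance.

Z_L ≈ 138 − j11.6 Ω

Z_L = Z_0·(1 + Γ)/(1 − Γ) = 100·(1.16 − j0.041)/(0.84 + j0.041)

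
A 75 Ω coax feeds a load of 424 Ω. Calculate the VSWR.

VSWR ≈ 5.65

For a purely resistive load, VSWR = R_L/Z_0 or Z_0/R_L (whichever > 1) = 424/75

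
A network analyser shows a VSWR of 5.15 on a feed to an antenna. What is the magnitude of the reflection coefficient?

|Γ| ≈ 0.675

|Γ| = (S − 1)/(S + 1) = (5.15 − 1)/(5.15 + 1) = 4.15/6.15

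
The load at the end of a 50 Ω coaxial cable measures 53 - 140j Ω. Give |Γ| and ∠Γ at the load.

Γ ≈ 0.806 ∠ -35.1°

Γ = (Z_L − Z_0)/(Z_L + Z_0) = (3 − j140)/(103 − j140)
|Γ| = 140/174 = 0.806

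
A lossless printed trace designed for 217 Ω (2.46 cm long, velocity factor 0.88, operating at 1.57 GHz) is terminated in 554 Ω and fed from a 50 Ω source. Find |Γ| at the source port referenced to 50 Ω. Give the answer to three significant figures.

λ = v/f = 0.88·c / 1.57 GHz = 0.168 m
βl = 2π·l/λ = 2π × 0.146 = 52.7°
tan(βl) = 1.31
Z_in = Z_0·(Z_L + jZ_0·tanβl)/(Z_0 + jZ_L·tanβl) = 123 − j129 Ω
Γ_s = (Z_in − Z_s)/(Z_in + Z_s) = (73.4 − j129)/(173 − j129), |Γ_s| = 0.686

|Γ| ≈ 0.686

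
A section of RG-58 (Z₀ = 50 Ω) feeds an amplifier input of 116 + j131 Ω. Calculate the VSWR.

VSWR ≈ 5.53

Γ = (Z_L − Z_0)/(Z_L + Z_0) = (66 + j131)/(166 + j131)
|Γ| = 147/211 = 0.694
VSWR = (1 + |Γ|)/(1 − |Γ|) = 1.69/0.306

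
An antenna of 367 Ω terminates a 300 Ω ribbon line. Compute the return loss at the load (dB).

Γ = (367 − 300)/(367 + 300) = 0.1
RL = −20·log₁₀|Γ| = −20·log₁₀(0.1)

RL ≈ 20 dB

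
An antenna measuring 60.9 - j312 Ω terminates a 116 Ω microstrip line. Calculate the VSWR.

VSWR ≈ 16.1

Γ = (Z_L − Z_0)/(Z_L + Z_0) = (-55.1 − j312)/(176.9 − j312)
|Γ| = 317/359 = 0.883
VSWR = (1 + |Γ|)/(1 − |Γ|) = 1.88/0.117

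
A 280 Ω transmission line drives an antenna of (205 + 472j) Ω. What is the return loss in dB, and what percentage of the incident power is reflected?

Γ = (-75 + j472)/(485 + j472), |Γ| = 0.706
RL = −20·log₁₀(0.706) = 3.02 dB
P_refl/P_inc = |Γ|² = 0.499

RL ≈ 3.02 dB; 49.9% of incident power reflected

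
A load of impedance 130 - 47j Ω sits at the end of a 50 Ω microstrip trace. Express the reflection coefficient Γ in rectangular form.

Γ = (Z_L − Z_0)/(Z_L + Z_0) = (80 − j47)/(180 − j47)

Γ ≈ 0.48 − j0.136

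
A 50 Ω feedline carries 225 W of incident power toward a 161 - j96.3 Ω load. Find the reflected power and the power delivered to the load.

P_reflected ≈ 90.3 W; P_delivered ≈ 135 W

|Γ| = |(111 − j96.3)/(211 − j96.3)| = 0.634
|Γ|² = 0.401
P_refl = |Γ|²·P_inc = 90.3 W, P_del = (1 − |Γ|²)·P_inc = 135 W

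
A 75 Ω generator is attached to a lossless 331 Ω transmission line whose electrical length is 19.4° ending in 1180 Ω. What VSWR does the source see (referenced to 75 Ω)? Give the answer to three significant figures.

tan(βl) = 0.352
Z_in = Z_0·(Z_L + jZ_0·tanβl)/(Z_0 + jZ_L·tanβl) = 515 − j530 Ω
Γ_s = (Z_in − Z_s)/(Z_in + Z_s) = (440 − j530)/(590 − j530), |Γ_s| = 0.869
VSWR = (1 + |Γ_s|)/(1 − |Γ_s|)

VSWR ≈ 14.2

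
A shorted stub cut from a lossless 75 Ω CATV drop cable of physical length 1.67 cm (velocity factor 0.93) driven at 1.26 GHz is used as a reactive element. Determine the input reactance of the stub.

X_in ≈ 38.5 Ω (inductive)

λ = v/f = 0.93·c / 1.26 GHz = 0.221 m
βl = 2π·l/λ = 2π × 0.0754 = 27.2°
tan(βl) = 0.513
For a shorted stub, Z_in = jZ_0·tan(βl)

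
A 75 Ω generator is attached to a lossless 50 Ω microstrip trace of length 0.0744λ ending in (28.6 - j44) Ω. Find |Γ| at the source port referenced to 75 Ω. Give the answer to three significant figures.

|Γ| ≈ 0.653

βl = 2π × 0.0744 = 26.8°
tan(βl) = 0.505
Z_in = Z_0·(Z_L + jZ_0·tanβl)/(Z_0 + jZ_L·tanβl) = 16.5 − j16.3 Ω
Γ_s = (Z_in − Z_s)/(Z_in + Z_s) = (-58.5 − j16.3)/(91.5 − j16.3), |Γ_s| = 0.653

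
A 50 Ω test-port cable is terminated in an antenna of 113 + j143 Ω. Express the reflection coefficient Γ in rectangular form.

Γ = (Z_L − Z_0)/(Z_L + Z_0) = (63 + j143)/(163 + j143)

Γ ≈ 0.653 + j0.304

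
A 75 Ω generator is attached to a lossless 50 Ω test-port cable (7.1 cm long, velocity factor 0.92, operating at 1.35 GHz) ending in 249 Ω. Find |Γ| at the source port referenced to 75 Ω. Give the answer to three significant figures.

|Γ| ≈ 0.719

λ = v/f = 0.92·c / 1.35 GHz = 0.204 m
βl = 2π·l/λ = 2π × 0.347 = 125°
tan(βl) = -1.43
Z_in = Z_0·(Z_L + jZ_0·tanβl)/(Z_0 + jZ_L·tanβl) = 14.7 + j33 Ω
Γ_s = (Z_in − Z_s)/(Z_in + Z_s) = (-60.3 + j33)/(89.7 + j33), |Γ_s| = 0.719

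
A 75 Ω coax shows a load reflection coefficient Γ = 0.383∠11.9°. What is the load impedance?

Z_L ≈ 161 + j29.8 Ω

Z_L = Z_0·(1 + Γ)/(1 − Γ) = 75·(1.37 + j0.079)/(0.625 − j0.079)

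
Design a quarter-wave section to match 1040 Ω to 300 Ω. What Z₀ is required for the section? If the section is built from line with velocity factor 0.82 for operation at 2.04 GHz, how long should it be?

Z_qwt ≈ 559 Ω; length ≈ 3.01 cm

Z_qwt = √(Z_0·R_L) = √(300 × 1040) = √312000
λ = 0.82·c/f = 0.121 m, so l = λ/4 = 0.0301 m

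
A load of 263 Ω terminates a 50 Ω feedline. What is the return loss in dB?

RL ≈ 3.34 dB

Γ = (263 − 50)/(263 + 50) = 0.681
RL = −20·log₁₀|Γ| = −20·log₁₀(0.681)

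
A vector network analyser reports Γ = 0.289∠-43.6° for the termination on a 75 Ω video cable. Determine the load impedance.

Z_L = Z_0·(1 + Γ)/(1 − Γ) = 75·(1.21 − j0.199)/(0.791 + j0.199)

Z_L ≈ 103 − j45 Ω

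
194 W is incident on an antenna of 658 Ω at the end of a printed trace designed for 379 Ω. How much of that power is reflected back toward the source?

Γ = (658 − 379)/(658 + 379) = 0.269
|Γ|² = 0.0724
P_refl = |Γ|²·P_inc = 14 W, P_del = (1 − |Γ|²)·P_inc = 180 W

P_reflected ≈ 14 W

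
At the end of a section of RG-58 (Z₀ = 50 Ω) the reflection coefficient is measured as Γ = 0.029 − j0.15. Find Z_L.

Z_L ≈ 50.6 − j15.5 Ω

Z_L = Z_0·(1 + Γ)/(1 − Γ) = 50·(1.03 − j0.15)/(0.971 + j0.15)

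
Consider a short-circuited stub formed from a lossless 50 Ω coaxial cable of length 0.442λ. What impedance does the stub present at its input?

βl = 2π × 0.442 = 159°
tan(βl) = -0.381
For a short-circuited stub, Z_in = jZ_0·tan(βl)

Z_in ≈ −j19.1 Ω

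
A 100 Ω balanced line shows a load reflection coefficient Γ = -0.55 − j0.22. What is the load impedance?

Z_L = Z_0·(1 + Γ)/(1 − Γ) = 100·(0.45 − j0.22)/(1.55 + j0.22)

Z_L ≈ 26.5 − j18 Ω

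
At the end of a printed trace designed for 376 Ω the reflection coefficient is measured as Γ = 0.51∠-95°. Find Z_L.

Z_L ≈ 206 − j283 Ω

Z_L = Z_0·(1 + Γ)/(1 − Γ) = 376·(0.956 − j0.508)/(1.04 + j0.508)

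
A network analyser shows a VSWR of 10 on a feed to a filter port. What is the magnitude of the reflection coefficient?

|Γ| ≈ 0.818

|Γ| = (S − 1)/(S + 1) = (10 − 1)/(10 + 1) = 9/11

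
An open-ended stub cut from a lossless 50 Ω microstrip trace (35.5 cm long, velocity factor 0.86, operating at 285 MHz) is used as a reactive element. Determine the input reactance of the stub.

λ = v/f = 0.86·c / 285 MHz = 0.905 m
βl = 2π·l/λ = 2π × 0.392 = 141°
tan(βl) = -0.805
For an open-ended stub, Z_in = −jZ_0·cot(βl) = −jZ_0/tan(βl)

X_in ≈ 62.1 Ω (inductive)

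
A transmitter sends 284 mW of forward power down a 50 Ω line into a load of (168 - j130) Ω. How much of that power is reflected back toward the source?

|Γ| = |(118 − j130)/(218 − j130)| = 0.692
|Γ|² = 0.478
P_refl = |Γ|²·P_inc = 136 mW, P_del = (1 − |Γ|²)·P_inc = 148 mW

P_reflected ≈ 136 mW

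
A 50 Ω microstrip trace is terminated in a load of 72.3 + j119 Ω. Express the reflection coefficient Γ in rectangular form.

Γ ≈ 0.58 + j0.409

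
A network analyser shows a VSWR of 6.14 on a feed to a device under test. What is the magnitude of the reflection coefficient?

|Γ| ≈ 0.72

|Γ| = (S − 1)/(S + 1) = (6.14 − 1)/(6.14 + 1) = 5.14/7.14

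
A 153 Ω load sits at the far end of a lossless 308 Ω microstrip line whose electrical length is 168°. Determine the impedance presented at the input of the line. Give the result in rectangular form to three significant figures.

tan(βl) = tan(168°) = -0.213
Z_in = Z_0·(Z_L + jZ_0·tanβl)/(Z_0 + jZ_L·tanβl)
     = 308·(153 − j65.5)/(308 − j32.5)

Z_in ≈ 158 − j48.8 Ω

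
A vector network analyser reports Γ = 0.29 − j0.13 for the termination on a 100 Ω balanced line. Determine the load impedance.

Z_L ≈ 173 − j49.9 Ω

Z_L = Z_0·(1 + Γ)/(1 − Γ) = 100·(1.29 − j0.13)/(0.71 + j0.13)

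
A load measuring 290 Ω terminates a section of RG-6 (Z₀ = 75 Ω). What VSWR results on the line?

VSWR ≈ 3.87

For a purely resistive load, VSWR = R_L/Z_0 or Z_0/R_L (whichever > 1) = 290/75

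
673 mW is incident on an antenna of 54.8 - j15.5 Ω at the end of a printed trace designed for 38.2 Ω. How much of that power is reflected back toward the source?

P_reflected ≈ 39.1 mW

|Γ| = |(16.6 − j15.5)/(93 − j15.5)| = 0.241
|Γ|² = 0.058
P_refl = |Γ|²·P_inc = 39.1 mW, P_del = (1 − |Γ|²)·P_inc = 634 mW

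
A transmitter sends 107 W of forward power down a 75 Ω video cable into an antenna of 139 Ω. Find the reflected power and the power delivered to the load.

Γ = (139 − 75)/(139 + 75) = 0.299
|Γ|² = 0.0894
P_refl = |Γ|²·P_inc = 9.57 W, P_del = (1 − |Γ|²)·P_inc = 97.4 W

P_reflected ≈ 9.57 W; P_delivered ≈ 97.4 W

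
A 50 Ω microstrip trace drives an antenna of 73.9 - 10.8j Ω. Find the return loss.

RL ≈ 13.5 dB

Γ = (23.9 − j10.8)/(123.9 − j10.8), |Γ| = 0.211
RL = −20·log₁₀|Γ| = −20·log₁₀(0.211)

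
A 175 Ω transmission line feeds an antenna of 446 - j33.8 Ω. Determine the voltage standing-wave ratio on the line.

VSWR ≈ 2.57

Γ = (Z_L − Z_0)/(Z_L + Z_0) = (271 − j33.8)/(621 − j33.8)
|Γ| = 273/622 = 0.439
VSWR = (1 + |Γ|)/(1 − |Γ|) = 1.44/0.561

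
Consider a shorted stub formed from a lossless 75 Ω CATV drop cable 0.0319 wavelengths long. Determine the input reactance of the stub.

X_in ≈ 15.2 Ω (inductive)

βl = 2π × 0.0319 = 11.5°
tan(βl) = 0.203
For a shorted stub, Z_in = jZ_0·tan(βl)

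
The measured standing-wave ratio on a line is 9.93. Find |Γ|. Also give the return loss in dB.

|Γ| ≈ 0.817; return loss ≈ 1.76 dB

|Γ| = (S − 1)/(S + 1) = (9.93 − 1)/(9.93 + 1) = 8.93/10.9
RL = −20·log₁₀|Γ| = −20·log₁₀(0.817)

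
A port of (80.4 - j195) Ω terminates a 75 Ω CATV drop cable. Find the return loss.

Γ = (5.4 − j195)/(155.4 − j195), |Γ| = 0.782
RL = −20·log₁₀|Γ| = −20·log₁₀(0.782)

RL ≈ 2.13 dB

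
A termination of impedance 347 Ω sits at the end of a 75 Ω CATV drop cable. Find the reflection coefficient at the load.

Γ = 0.645

Γ = (Z_L − Z_0)/(Z_L + Z_0) = (347 − 75)/(347 + 75) = 272/422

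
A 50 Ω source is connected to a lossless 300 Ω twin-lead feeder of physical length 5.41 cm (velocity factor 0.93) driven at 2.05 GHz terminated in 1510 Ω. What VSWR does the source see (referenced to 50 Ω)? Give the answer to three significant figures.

VSWR ≈ 20

λ = v/f = 0.93·c / 2.05 GHz = 0.136 m
βl = 2π·l/λ = 2π × 0.398 = 143°
tan(βl) = -0.751
Z_in = Z_0·(Z_L + jZ_0·tanβl)/(Z_0 + jZ_L·tanβl) = 155 + j359 Ω
Γ_s = (Z_in − Z_s)/(Z_in + Z_s) = (105 + j359)/(205 + j359), |Γ_s| = 0.905
VSWR = (1 + |Γ_s|)/(1 − |Γ_s|)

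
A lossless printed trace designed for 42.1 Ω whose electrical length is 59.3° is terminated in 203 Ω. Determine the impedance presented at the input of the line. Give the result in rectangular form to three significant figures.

Z_in ≈ 11.6 − j23.6 Ω

tan(βl) = tan(59.3°) = 1.68
Z_in = Z_0·(Z_L + jZ_0·tanβl)/(Z_0 + jZ_L·tanβl)
     = 42.1·(203 + j70.9)/(42.1 + j342)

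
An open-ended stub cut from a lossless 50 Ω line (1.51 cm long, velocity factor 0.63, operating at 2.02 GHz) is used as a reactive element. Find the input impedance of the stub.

Z_in ≈ −j31.1 Ω

λ = v/f = 0.63·c / 2.02 GHz = 0.0936 m
βl = 2π·l/λ = 2π × 0.161 = 58.1°
tan(βl) = 1.61
For an open-ended stub, Z_in = −jZ_0·cot(βl) = −jZ_0/tan(βl)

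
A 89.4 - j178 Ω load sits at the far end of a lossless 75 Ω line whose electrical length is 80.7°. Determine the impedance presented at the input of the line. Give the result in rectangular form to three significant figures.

tan(βl) = tan(80.7°) = 6.11
Z_in = Z_0·(Z_L + jZ_0·tanβl)/(Z_0 + jZ_L·tanβl)
     = 75·(89.4 + j280)/(1160 + j546)

Z_in ≈ 11.7 + j12.6 Ω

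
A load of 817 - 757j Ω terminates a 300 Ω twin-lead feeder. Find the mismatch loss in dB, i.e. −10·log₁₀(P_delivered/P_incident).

Γ = (517 − j757)/(1117 − j757), |Γ| = 0.679
|Γ|² = 0.462, so P_del/P_inc = 1 − |Γ|² = 0.538
ML = −10·log₁₀(1 − |Γ|²)

mismatch loss ≈ 2.69 dB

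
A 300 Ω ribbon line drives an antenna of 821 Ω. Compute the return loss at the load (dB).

Γ = (821 − 300)/(821 + 300) = 0.465
RL = −20·log₁₀|Γ| = −20·log₁₀(0.465)

RL ≈ 6.66 dB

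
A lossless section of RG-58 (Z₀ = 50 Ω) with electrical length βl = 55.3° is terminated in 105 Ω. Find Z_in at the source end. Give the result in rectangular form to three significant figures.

Z_in ≈ 31.8 − j24.1 Ω

tan(βl) = tan(55.3°) = 1.44
Z_in = Z_0·(Z_L + jZ_0·tanβl)/(Z_0 + jZ_L·tanβl)
     = 50·(105 + j72.2)/(50 + j152)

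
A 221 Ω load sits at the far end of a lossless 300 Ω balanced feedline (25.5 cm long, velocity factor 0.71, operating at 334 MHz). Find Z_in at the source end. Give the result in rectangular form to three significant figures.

Z_in ≈ 263 − j77.6 Ω

λ = v/f = 0.71·c / 334 MHz = 0.638 m
βl = 2π·l/λ = 2π × 0.4 = 144°
tan(βl) = tan(144°) = -0.728
Z_in = Z_0·(Z_L + jZ_0·tanβl)/(Z_0 + jZ_L·tanβl)
     = 300·(221 − j218)/(300 − j161)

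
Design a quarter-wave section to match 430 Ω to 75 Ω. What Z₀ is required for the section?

Z_qwt ≈ 180 Ω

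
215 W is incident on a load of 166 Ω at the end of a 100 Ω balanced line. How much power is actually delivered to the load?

P_delivered ≈ 202 W

Γ = (166 − 100)/(166 + 100) = 0.248
|Γ|² = 0.0616
P_refl = |Γ|²·P_inc = 13.2 W, P_del = (1 − |Γ|²)·P_inc = 202 W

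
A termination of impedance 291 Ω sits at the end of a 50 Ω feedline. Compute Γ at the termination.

Γ = (Z_L − Z_0)/(Z_L + Z_0) = (291 − 50)/(291 + 50) = 241/341

Γ = 0.707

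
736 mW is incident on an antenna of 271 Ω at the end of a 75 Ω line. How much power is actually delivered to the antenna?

Γ = (271 − 75)/(271 + 75) = 0.566
|Γ|² = 0.321
P_refl = |Γ|²·P_inc = 236 mW, P_del = (1 − |Γ|²)·P_inc = 500 mW

P_delivered ≈ 500 mW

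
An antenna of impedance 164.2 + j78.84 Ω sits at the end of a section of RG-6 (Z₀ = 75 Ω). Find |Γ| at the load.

|Γ| ≈ 0.473

Γ = (Z_L − Z_0)/(Z_L + Z_0) = (89.2 + j78.84)/(239.2 + j78.84)
|Γ| = 119/252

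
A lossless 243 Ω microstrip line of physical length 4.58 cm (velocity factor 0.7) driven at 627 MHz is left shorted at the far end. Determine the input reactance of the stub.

X_in ≈ 282 Ω (inductive)

λ = v/f = 0.7·c / 627 MHz = 0.335 m
βl = 2π·l/λ = 2π × 0.137 = 49.2°
tan(βl) = 1.16
For a shorted stub, Z_in = jZ_0·tan(βl)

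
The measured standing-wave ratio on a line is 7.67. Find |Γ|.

|Γ| ≈ 0.769

|Γ| = (S − 1)/(S + 1) = (7.67 − 1)/(7.67 + 1) = 6.67/8.67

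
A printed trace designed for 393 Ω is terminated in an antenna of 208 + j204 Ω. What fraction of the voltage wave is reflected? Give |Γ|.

Γ = (Z_L − Z_0)/(Z_L + Z_0) = (-185 + j204)/(601 + j204)
|Γ| = 275/635

|Γ| ≈ 0.434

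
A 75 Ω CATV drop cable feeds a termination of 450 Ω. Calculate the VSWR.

For a purely resistive load, VSWR = R_L/Z_0 or Z_0/R_L (whichever > 1) = 450/75

VSWR ≈ 6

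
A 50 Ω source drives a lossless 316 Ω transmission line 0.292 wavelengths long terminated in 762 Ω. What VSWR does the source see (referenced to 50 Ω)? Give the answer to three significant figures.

βl = 2π × 0.292 = 105°
tan(βl) = -3.7
Z_in = Z_0·(Z_L + jZ_0·tanβl)/(Z_0 + jZ_L·tanβl) = 139 + j69.8 Ω
Γ_s = (Z_in − Z_s)/(Z_in + Z_s) = (88.9 + j69.8)/(189 + j69.8), |Γ_s| = 0.561
VSWR = (1 + |Γ_s|)/(1 − |Γ_s|)

VSWR ≈ 3.56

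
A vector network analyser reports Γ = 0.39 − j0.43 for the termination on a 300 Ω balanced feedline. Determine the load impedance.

Z_L ≈ 357 − j463 Ω

Z_L = Z_0·(1 + Γ)/(1 − Γ) = 300·(1.39 − j0.43)/(0.61 + j0.43)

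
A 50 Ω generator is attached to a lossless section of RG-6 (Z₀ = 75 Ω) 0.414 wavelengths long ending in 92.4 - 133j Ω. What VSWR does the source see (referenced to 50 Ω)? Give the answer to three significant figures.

VSWR ≈ 6.47

βl = 2π × 0.414 = 149°
tan(βl) = -0.6
Z_in = Z_0·(Z_L + jZ_0·tanβl)/(Z_0 + jZ_L·tanβl) = 228 + j145 Ω
Γ_s = (Z_in − Z_s)/(Z_in + Z_s) = (178 + j145)/(278 + j145), |Γ_s| = 0.732
VSWR = (1 + |Γ_s|)/(1 − |Γ_s|)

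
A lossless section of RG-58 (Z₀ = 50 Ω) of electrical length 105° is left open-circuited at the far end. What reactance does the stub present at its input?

tan(βl) = -3.73
For an open-circuited stub, Z_in = −jZ_0·cot(βl) = −jZ_0/tan(βl)

X_in ≈ 13.4 Ω (inductive)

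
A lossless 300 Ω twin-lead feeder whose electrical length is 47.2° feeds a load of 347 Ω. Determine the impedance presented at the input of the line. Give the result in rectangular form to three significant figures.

Z_in ≈ 294 − j42.8 Ω

tan(βl) = tan(47.2°) = 1.08
Z_in = Z_0·(Z_L + jZ_0·tanβl)/(Z_0 + jZ_L·tanβl)
     = 300·(347 + j324)/(300 + j375)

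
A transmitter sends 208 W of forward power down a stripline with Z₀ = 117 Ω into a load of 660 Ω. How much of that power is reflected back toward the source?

Γ = (660 − 117)/(660 + 117) = 0.699
|Γ|² = 0.488
P_refl = |Γ|²·P_inc = 102 W, P_del = (1 − |Γ|²)·P_inc = 106 W

P_reflected ≈ 102 W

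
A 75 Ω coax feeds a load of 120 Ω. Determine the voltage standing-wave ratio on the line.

VSWR ≈ 1.6

For a purely resistive load, VSWR = R_L/Z_0 or Z_0/R_L (whichever > 1) = 120/75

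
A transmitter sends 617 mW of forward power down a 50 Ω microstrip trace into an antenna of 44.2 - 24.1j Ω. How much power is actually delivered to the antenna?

P_delivered ≈ 577 mW

|Γ| = |(-5.8 − j24.1)/(94.2 − j24.1)| = 0.255
|Γ|² = 0.065
P_refl = |Γ|²·P_inc = 40.1 mW, P_del = (1 − |Γ|²)·P_inc = 577 mW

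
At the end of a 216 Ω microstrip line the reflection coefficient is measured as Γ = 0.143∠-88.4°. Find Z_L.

Z_L ≈ 209 − j61 Ω

Z_L = Z_0·(1 + Γ)/(1 − Γ) = 216·(1 − j0.143)/(0.996 + j0.143)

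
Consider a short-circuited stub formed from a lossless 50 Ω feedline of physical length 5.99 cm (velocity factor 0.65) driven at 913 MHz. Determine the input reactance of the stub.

λ = v/f = 0.65·c / 913 MHz = 0.214 m
βl = 2π·l/λ = 2π × 0.28 = 101°
tan(βl) = -5.16
For a short-circuited stub, Z_in = jZ_0·tan(βl)

X_in ≈ -258 Ω (capacitive)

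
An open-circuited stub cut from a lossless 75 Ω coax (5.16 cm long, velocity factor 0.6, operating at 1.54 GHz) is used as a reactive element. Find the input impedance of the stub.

λ = v/f = 0.6·c / 1.54 GHz = 0.117 m
βl = 2π·l/λ = 2π × 0.441 = 159°
tan(βl) = -0.385
For an open-circuited stub, Z_in = −jZ_0·cot(βl) = −jZ_0/tan(βl)

Z_in ≈ +j195 Ω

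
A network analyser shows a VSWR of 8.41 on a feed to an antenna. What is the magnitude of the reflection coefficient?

|Γ| = (S − 1)/(S + 1) = (8.41 − 1)/(8.41 + 1) = 7.41/9.41

|Γ| ≈ 0.787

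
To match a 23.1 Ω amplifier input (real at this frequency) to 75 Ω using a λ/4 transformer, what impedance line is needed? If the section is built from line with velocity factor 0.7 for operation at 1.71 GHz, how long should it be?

Z_qwt ≈ 41.6 Ω; length ≈ 3.07 cm

Z_qwt = √(Z_0·R_L) = √(75 × 23.1) = √1732
λ = 0.7·c/f = 0.123 m, so l = λ/4 = 0.0307 m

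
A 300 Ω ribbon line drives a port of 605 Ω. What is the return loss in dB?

Γ = (605 − 300)/(605 + 300) = 0.337
RL = −20·log₁₀|Γ| = −20·log₁₀(0.337)

RL ≈ 9.45 dB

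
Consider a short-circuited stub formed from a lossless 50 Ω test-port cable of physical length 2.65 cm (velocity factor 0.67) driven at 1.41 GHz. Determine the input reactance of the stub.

λ = v/f = 0.67·c / 1.41 GHz = 0.143 m
βl = 2π·l/λ = 2π × 0.186 = 66.9°
tan(βl) = 2.35
For a short-circuited stub, Z_in = jZ_0·tan(βl)

X_in ≈ 117 Ω (inductive)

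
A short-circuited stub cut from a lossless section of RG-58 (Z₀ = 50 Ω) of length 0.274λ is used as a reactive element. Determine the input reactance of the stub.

X_in ≈ -329 Ω (capacitive)

βl = 2π × 0.274 = 98.6°
tan(βl) = -6.58
For a short-circuited stub, Z_in = jZ_0·tan(βl)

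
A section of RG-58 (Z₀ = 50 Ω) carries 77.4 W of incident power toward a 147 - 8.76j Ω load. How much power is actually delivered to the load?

|Γ| = |(97 − j8.76)/(197 − j8.76)| = 0.494
|Γ|² = 0.244
P_refl = |Γ|²·P_inc = 18.9 W, P_del = (1 − |Γ|²)·P_inc = 58.5 W

P_delivered ≈ 58.5 W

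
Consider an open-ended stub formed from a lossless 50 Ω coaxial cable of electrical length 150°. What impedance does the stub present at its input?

Z_in ≈ +j86.6 Ω

tan(βl) = -0.577
For an open-ended stub, Z_in = −jZ_0·cot(βl) = −jZ_0/tan(βl)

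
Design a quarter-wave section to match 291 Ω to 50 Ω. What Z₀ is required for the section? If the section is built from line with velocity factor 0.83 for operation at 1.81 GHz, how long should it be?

Z_qwt ≈ 121 Ω; length ≈ 3.44 cm

Z_qwt = √(Z_0·R_L) = √(50 × 291) = √14550
λ = 0.83·c/f = 0.138 m, so l = λ/4 = 0.0344 m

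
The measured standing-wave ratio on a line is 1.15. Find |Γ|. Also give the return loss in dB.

|Γ| ≈ 0.0698; return loss ≈ 23.1 dB

|Γ| = (S − 1)/(S + 1) = (1.15 − 1)/(1.15 + 1) = 0.15/2.15
RL = −20·log₁₀|Γ| = −20·log₁₀(0.0698)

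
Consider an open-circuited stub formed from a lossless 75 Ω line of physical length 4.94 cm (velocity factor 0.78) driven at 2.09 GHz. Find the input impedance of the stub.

λ = v/f = 0.78·c / 2.09 GHz = 0.112 m
βl = 2π·l/λ = 2π × 0.441 = 159°
tan(βl) = -0.387
For an open-circuited stub, Z_in = −jZ_0·cot(βl) = −jZ_0/tan(βl)

Z_in ≈ +j194 Ω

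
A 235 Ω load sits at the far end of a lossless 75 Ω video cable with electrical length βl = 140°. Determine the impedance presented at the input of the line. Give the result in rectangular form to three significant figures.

Z_in ≈ 50.6 + j70.1 Ω

tan(βl) = tan(140°) = -0.839
Z_in = Z_0·(Z_L + jZ_0·tanβl)/(Z_0 + jZ_L·tanβl)
     = 75·(235 − j62.9)/(75 − j197)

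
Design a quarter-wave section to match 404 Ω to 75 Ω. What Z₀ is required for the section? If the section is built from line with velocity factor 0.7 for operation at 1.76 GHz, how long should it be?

Z_qwt = √(Z_0·R_L) = √(75 × 404) = √30300
λ = 0.7·c/f = 0.119 m, so l = λ/4 = 0.0298 m

Z_qwt ≈ 174 Ω; length ≈ 2.98 cm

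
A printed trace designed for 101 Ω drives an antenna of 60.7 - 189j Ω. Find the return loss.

Γ = (-40.3 − j189)/(161.7 − j189), |Γ| = 0.777
RL = −20·log₁₀|Γ| = −20·log₁₀(0.777)

RL ≈ 2.19 dB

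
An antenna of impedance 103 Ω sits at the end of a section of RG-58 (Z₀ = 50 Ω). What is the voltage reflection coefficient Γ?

Γ = 0.346

Γ = (Z_L − Z_0)/(Z_L + Z_0) = (103 − 50)/(103 + 50) = 53/153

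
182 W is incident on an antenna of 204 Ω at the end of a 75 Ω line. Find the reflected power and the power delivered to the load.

Γ = (204 − 75)/(204 + 75) = 0.462
|Γ|² = 0.214
P_refl = |Γ|²·P_inc = 38.9 W, P_del = (1 − |Γ|²)·P_inc = 143 W

P_reflected ≈ 38.9 W; P_delivered ≈ 143 W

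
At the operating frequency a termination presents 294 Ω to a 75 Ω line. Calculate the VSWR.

VSWR ≈ 3.92

Γ = (294 − 75)/(294 + 75) = 0.593
VSWR = (1 + 0.593)/(1 − 0.593)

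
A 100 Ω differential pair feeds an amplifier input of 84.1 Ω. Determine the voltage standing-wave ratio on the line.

VSWR ≈ 1.19

For a purely resistive load, VSWR = R_L/Z_0 or Z_0/R_L (whichever > 1) = 100/84.1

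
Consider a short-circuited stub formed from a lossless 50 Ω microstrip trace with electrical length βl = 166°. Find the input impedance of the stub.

Z_in ≈ −j12.5 Ω

tan(βl) = -0.249
For a short-circuited stub, Z_in = jZ_0·tan(βl)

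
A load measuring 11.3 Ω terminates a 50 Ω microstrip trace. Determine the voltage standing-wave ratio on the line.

For a purely resistive load, VSWR = R_L/Z_0 or Z_0/R_L (whichever > 1) = 50/11.3

VSWR ≈ 4.42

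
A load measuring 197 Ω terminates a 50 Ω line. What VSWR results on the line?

VSWR ≈ 3.94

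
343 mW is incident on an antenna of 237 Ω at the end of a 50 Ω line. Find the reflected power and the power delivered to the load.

P_reflected ≈ 146 mW; P_delivered ≈ 197 mW

Γ = (237 − 50)/(237 + 50) = 0.652
|Γ|² = 0.425
P_refl = |Γ|²·P_inc = 146 mW, P_del = (1 − |Γ|²)·P_inc = 197 mW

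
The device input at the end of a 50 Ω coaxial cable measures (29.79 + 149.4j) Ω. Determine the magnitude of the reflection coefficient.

|Γ| ≈ 0.89

Γ = (Z_L − Z_0)/(Z_L + Z_0) = (-20.21 + j149.4)/(79.79 + j149.4)
|Γ| = 151/169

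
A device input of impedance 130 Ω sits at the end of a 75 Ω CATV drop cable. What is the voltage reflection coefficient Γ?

Γ = (Z_L − Z_0)/(Z_L + Z_0) = (130 − 75)/(130 + 75) = 55/205

Γ = 0.268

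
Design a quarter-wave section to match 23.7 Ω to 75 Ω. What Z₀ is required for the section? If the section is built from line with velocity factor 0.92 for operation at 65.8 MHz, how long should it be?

Z_qwt = √(Z_0·R_L) = √(75 × 23.7) = √1778
λ = 0.92·c/f = 4.19 m, so l = λ/4 = 1.05 m

Z_qwt ≈ 42.2 Ω; length ≈ 1.05 m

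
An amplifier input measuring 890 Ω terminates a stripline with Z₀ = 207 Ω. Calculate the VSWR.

VSWR ≈ 4.3

Γ = (890 − 207)/(890 + 207) = 0.623
VSWR = (1 + 0.623)/(1 − 0.623)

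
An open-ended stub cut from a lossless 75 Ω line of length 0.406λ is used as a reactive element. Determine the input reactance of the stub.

X_in ≈ 112 Ω (inductive)

βl = 2π × 0.406 = 146°
tan(βl) = -0.67
For an open-ended stub, Z_in = −jZ_0·cot(βl) = −jZ_0/tan(βl)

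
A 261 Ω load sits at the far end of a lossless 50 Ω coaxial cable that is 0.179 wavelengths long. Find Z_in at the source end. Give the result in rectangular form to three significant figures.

Z_in ≈ 11.7 − j22.8 Ω

βl = 2π × 0.179 = 64.4°
tan(βl) = tan(64.4°) = 2.09
Z_in = Z_0·(Z_L + jZ_0·tanβl)/(Z_0 + jZ_L·tanβl)
     = 50·(261 + j105)/(50 + j546)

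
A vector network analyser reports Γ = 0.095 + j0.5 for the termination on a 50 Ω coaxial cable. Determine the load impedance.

Z_L = Z_0·(1 + Γ)/(1 − Γ) = 50·(1.09 + j0.5)/(0.905 − j0.5)

Z_L ≈ 34.7 + j46.8 Ω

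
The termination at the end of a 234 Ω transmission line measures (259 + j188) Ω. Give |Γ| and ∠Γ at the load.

Γ ≈ 0.359 ∠ 61.6°

Γ = (Z_L − Z_0)/(Z_L + Z_0) = (25 + j188)/(493 + j188)
|Γ| = 190/528 = 0.359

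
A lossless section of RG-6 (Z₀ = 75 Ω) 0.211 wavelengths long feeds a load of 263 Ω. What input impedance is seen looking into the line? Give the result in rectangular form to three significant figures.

Z_in ≈ 22.6 − j17.1 Ω

βl = 2π × 0.211 = 76°
tan(βl) = tan(76°) = 4
Z_in = Z_0·(Z_L + jZ_0·tanβl)/(Z_0 + jZ_L·tanβl)
     = 75·(263 + j300)/(75 + j1050)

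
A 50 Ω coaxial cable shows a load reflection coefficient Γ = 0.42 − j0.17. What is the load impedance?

Z_L = Z_0·(1 + Γ)/(1 − Γ) = 50·(1.42 − j0.17)/(0.58 + j0.17)

Z_L ≈ 109 − j46.5 Ω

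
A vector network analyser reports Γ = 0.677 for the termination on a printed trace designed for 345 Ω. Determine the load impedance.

Z_L ≈ 1790 Ω

Z_L = Z_0·(1 + Γ)/(1 − Γ) = 345·(1.68)/(0.323)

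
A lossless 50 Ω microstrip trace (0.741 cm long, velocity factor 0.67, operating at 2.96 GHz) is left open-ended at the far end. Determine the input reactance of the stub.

λ = v/f = 0.67·c / 2.96 GHz = 0.0679 m
βl = 2π·l/λ = 2π × 0.109 = 39.3°
tan(βl) = 0.818
For an open-ended stub, Z_in = −jZ_0·cot(βl) = −jZ_0/tan(βl)

X_in ≈ -61.1 Ω (capacitive)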